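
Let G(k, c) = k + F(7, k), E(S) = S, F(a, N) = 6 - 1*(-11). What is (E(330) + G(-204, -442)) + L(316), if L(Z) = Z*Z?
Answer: 99999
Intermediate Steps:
F(a, N) = 17 (F(a, N) = 6 + 11 = 17)
L(Z) = Z²
G(k, c) = 17 + k (G(k, c) = k + 17 = 17 + k)
(E(330) + G(-204, -442)) + L(316) = (330 + (17 - 204)) + 316² = (330 - 187) + 99856 = 143 + 99856 = 99999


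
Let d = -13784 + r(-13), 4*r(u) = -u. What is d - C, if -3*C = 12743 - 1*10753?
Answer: -157409/12 ≈ -13117.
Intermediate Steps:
r(u) = -u/4 (r(u) = (-u)/4 = -u/4)
C = -1990/3 (C = -(12743 - 1*10753)/3 = -(12743 - 10753)/3 = -1/3*1990 = -1990/3 ≈ -663.33)
d = -55123/4 (d = -13784 - 1/4*(-13) = -13784 + 13/4 = -55123/4 ≈ -13781.)
d - C = -55123/4 - 1*(-1990/3) = -55123/4 + 1990/3 = -157409/12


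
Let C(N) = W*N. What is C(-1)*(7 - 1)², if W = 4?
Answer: -144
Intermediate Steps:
C(N) = 4*N
C(-1)*(7 - 1)² = (4*(-1))*(7 - 1)² = -4*6² = -4*36 = -144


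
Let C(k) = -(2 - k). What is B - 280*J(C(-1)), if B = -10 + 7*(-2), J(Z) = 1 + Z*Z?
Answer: -2824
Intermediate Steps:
C(k) = -2 + k
J(Z) = 1 + Z²
B = -24 (B = -10 - 14 = -24)
B - 280*J(C(-1)) = -24 - 280*(1 + (-2 - 1)²) = -24 - 280*(1 + (-3)²) = -24 - 280*(1 + 9) = -24 - 280*10 = -24 - 2800 = -2824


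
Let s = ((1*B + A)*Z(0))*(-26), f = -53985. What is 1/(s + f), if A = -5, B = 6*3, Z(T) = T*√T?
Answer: -1/53985 ≈ -1.8524e-5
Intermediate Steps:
Z(T) = T^(3/2)
B = 18
s = 0 (s = ((1*18 - 5)*0^(3/2))*(-26) = ((18 - 5)*0)*(-26) = (13*0)*(-26) = 0*(-26) = 0)
1/(s + f) = 1/(0 - 53985) = 1/(-53985) = -1/53985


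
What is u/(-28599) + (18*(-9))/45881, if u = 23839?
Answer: -1098390197/1312150719 ≈ -0.83709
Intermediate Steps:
u/(-28599) + (18*(-9))/45881 = 23839/(-28599) + (18*(-9))/45881 = 23839*(-1/28599) - 162*1/45881 = -23839/28599 - 162/45881 = -1098390197/1312150719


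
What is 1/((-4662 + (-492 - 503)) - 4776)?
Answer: -1/10433 ≈ -9.5850e-5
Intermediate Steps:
1/((-4662 + (-492 - 503)) - 4776) = 1/((-4662 - 995) - 4776) = 1/(-5657 - 4776) = 1/(-10433) = -1/10433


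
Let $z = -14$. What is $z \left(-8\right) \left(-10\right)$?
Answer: $-1120$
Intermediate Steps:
$z \left(-8\right) \left(-10\right) = \left(-14\right) \left(-8\right) \left(-10\right) = 112 \left(-10\right) = -1120$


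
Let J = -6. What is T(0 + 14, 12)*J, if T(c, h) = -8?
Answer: 48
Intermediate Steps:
T(0 + 14, 12)*J = -8*(-6) = 48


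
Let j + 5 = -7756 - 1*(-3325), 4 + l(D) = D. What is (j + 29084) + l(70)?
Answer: 24714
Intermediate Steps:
l(D) = -4 + D
j = -4436 (j = -5 + (-7756 - 1*(-3325)) = -5 + (-7756 + 3325) = -5 - 4431 = -4436)
(j + 29084) + l(70) = (-4436 + 29084) + (-4 + 70) = 24648 + 66 = 24714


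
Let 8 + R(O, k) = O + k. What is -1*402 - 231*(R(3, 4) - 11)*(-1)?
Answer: -3174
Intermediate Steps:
R(O, k) = -8 + O + k (R(O, k) = -8 + (O + k) = -8 + O + k)
-1*402 - 231*(R(3, 4) - 11)*(-1) = -1*402 - 231*((-8 + 3 + 4) - 11)*(-1) = -402 - 231*(-1 - 11)*(-1) = -402 - (-2772)*(-1) = -402 - 231*12 = -402 - 2772 = -3174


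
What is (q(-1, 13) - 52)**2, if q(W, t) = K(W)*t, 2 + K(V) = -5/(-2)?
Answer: 8281/4 ≈ 2070.3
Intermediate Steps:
K(V) = 1/2 (K(V) = -2 - 5/(-2) = -2 - 5*(-1/2) = -2 + 5/2 = 1/2)
q(W, t) = t/2
(q(-1, 13) - 52)**2 = ((1/2)*13 - 52)**2 = (13/2 - 52)**2 = (-91/2)**2 = 8281/4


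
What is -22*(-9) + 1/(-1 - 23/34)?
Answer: 11252/57 ≈ 197.40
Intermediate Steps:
-22*(-9) + 1/(-1 - 23/34) = 198 + 1/(-1 - 23*1/34) = 198 + 1/(-1 - 23/34) = 198 + 1/(-57/34) = 198 - 34/57 = 11252/57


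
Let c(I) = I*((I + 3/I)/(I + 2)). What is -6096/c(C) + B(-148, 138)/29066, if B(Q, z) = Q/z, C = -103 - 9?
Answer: 672421680881/12581843019 ≈ 53.444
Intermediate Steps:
C = -112
c(I) = I*(I + 3/I)/(2 + I) (c(I) = I*((I + 3/I)/(2 + I)) = I*(I + 3/I)/(2 + I))
-6096/c(C) + B(-148, 138)/29066 = -6096*(2 - 112)/(3 + (-112)²) - 148/138/29066 = -6096*(-110/(3 + 12544)) - 148*1/138*(1/29066) = -6096/((-1/110*12547)) - 74/69*1/29066 = -6096/(-12547/110) - 37/1002777 = -6096*(-110/12547) - 37/1002777 = 670560/12547 - 37/1002777 = 672421680881/12581843019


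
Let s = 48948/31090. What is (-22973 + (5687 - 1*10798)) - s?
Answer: -436590254/15545 ≈ -28086.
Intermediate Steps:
s = 24474/15545 (s = 48948*(1/31090) = 24474/15545 ≈ 1.5744)
(-22973 + (5687 - 1*10798)) - s = (-22973 + (5687 - 1*10798)) - 1*24474/15545 = (-22973 + (5687 - 10798)) - 24474/15545 = (-22973 - 5111) - 24474/15545 = -28084 - 24474/15545 = -436590254/15545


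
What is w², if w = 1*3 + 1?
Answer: 16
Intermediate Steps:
w = 4 (w = 3 + 1 = 4)
w² = 4² = 16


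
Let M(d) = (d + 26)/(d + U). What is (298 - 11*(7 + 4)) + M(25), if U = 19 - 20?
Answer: 1433/8 ≈ 179.13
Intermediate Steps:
U = -1
M(d) = (26 + d)/(-1 + d) (M(d) = (d + 26)/(d - 1) = (26 + d)/(-1 + d))
(298 - 11*(7 + 4)) + M(25) = (298 - 11*(7 + 4)) + (26 + 25)/(-1 + 25) = (298 - 11*11) + 51/24 = (298 - 121) + (1/24)*51 = 177 + 17/8 = 1433/8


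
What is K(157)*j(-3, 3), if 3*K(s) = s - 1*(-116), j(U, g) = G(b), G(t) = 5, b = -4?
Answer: 455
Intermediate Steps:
j(U, g) = 5
K(s) = 116/3 + s/3 (K(s) = (s - 1*(-116))/3 = (s + 116)/3 = (116 + s)/3 = 116/3 + s/3)
K(157)*j(-3, 3) = (116/3 + (1/3)*157)*5 = (116/3 + 157/3)*5 = 91*5 = 455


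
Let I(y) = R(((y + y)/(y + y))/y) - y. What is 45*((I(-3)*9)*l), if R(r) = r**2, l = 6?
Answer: 7560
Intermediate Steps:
I(y) = y**(-2) - y (I(y) = (((y + y)/(y + y))/y)**2 - y = (((2*y)/((2*y)))/y)**2 - y = (((2*y)*(1/(2*y)))/y)**2 - y = (1/y)**2 - y = y**(-2) - y)
45*((I(-3)*9)*l) = 45*((((-3)**(-2) - 1*(-3))*9)*6) = 45*(((1/9 + 3)*9)*6) = 45*(((28/9)*9)*6) = 45*(28*6) = 45*168 = 7560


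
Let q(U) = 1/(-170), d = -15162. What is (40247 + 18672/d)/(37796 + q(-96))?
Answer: 17289179690/16236781113 ≈ 1.0648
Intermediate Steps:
q(U) = -1/170
(40247 + 18672/d)/(37796 + q(-96)) = (40247 + 18672/(-15162))/(37796 - 1/170) = (40247 + 18672*(-1/15162))/(6425319/170) = (40247 - 3112/2527)*(170/6425319) = (101701057/2527)*(170/6425319) = 17289179690/16236781113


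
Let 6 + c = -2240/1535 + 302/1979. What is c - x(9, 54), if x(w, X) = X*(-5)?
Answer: 159600114/607553 ≈ 262.69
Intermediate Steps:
x(w, X) = -5*X
c = -4439196/607553 (c = -6 + (-2240/1535 + 302/1979) = -6 + (-2240*1/1535 + 302*(1/1979)) = -6 + (-448/307 + 302/1979) = -6 - 793878/607553 = -4439196/607553 ≈ -7.3067)
c - x(9, 54) = -4439196/607553 - (-5)*54 = -4439196/607553 - 1*(-270) = -4439196/607553 + 270 = 159600114/607553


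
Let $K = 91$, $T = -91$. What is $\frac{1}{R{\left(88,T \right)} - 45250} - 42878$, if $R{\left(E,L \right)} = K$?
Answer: $- \frac{1936327603}{45159} \approx -42878.0$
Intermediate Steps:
$R{\left(E,L \right)} = 91$
$\frac{1}{R{\left(88,T \right)} - 45250} - 42878 = \frac{1}{91 - 45250} - 42878 = \frac{1}{-45159} - 42878 = - \frac{1}{45159} - 42878 = - \frac{1936327603}{45159}$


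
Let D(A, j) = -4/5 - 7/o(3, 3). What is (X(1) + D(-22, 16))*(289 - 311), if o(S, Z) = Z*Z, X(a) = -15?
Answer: 16412/45 ≈ 364.71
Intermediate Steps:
o(S, Z) = Z²
D(A, j) = -71/45 (D(A, j) = -4/5 - 7/(3²) = -4*⅕ - 7/9 = -⅘ - 7*⅑ = -⅘ - 7/9 = -71/45)
(X(1) + D(-22, 16))*(289 - 311) = (-15 - 71/45)*(289 - 311) = -746/45*(-22) = 16412/45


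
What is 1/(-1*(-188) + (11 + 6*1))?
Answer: 1/205 ≈ 0.0048781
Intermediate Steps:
1/(-1*(-188) + (11 + 6*1)) = 1/(188 + (11 + 6)) = 1/(188 + 17) = 1/205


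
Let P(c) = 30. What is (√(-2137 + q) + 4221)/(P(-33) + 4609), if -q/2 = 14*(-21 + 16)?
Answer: 4221/4639 + I*√1997/4639 ≈ 0.90989 + 0.0096331*I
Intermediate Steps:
q = 140 (q = -28*(-21 + 16) = -28*(-5) = -2*(-70) = 140)
(√(-2137 + q) + 4221)/(P(-33) + 4609) = (√(-2137 + 140) + 4221)/(30 + 4609) = (√(-1997) + 4221)/4639 = (I*√1997 + 4221)*(1/4639) = (4221 + I*√1997)*(1/4639) = 4221/4639 + I*√1997/4639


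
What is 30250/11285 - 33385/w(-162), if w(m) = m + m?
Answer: 77310145/731268 ≈ 105.72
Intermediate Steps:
w(m) = 2*m
30250/11285 - 33385/w(-162) = 30250/11285 - 33385/(2*(-162)) = 30250*(1/11285) - 33385/(-324) = 6050/2257 - 33385*(-1/324) = 6050/2257 + 33385/324 = 77310145/731268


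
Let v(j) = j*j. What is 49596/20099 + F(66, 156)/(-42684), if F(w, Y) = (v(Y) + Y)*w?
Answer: -2531042922/71492143 ≈ -35.403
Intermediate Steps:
v(j) = j**2
F(w, Y) = w*(Y + Y**2) (F(w, Y) = (Y**2 + Y)*w = (Y + Y**2)*w = w*(Y + Y**2))
49596/20099 + F(66, 156)/(-42684) = 49596/20099 + (156*66*(1 + 156))/(-42684) = 49596*(1/20099) + (156*66*157)*(-1/42684) = 49596/20099 + 1616472*(-1/42684) = 49596/20099 - 134706/3557 = -2531042922/71492143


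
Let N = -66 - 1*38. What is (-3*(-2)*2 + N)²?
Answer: 8464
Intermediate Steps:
N = -104 (N = -66 - 38 = -104)
(-3*(-2)*2 + N)² = (-3*(-2)*2 - 104)² = (6*2 - 104)² = (12 - 104)² = (-92)² = 8464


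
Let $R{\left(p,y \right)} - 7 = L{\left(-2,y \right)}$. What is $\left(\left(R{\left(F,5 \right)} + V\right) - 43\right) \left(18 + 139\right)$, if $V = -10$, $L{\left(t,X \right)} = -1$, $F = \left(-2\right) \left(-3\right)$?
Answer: $-7379$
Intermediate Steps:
$F = 6$
$R{\left(p,y \right)} = 6$ ($R{\left(p,y \right)} = 7 - 1 = 6$)
$\left(\left(R{\left(F,5 \right)} + V\right) - 43\right) \left(18 + 139\right) = \left(\left(6 - 10\right) - 43\right) \left(18 + 139\right) = \left(-4 - 43\right) 157 = \left(-47\right) 157 = -7379$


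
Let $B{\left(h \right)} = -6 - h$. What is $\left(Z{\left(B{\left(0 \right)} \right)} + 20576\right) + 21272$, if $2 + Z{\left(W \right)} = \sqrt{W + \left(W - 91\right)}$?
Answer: $41846 + i \sqrt{103} \approx 41846.0 + 10.149 i$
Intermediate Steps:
$Z{\left(W \right)} = -2 + \sqrt{-91 + 2 W}$ ($Z{\left(W \right)} = -2 + \sqrt{W + \left(W - 91\right)} = -2 + \sqrt{W + \left(-91 + W\right)} = -2 + \sqrt{-91 + 2 W}$)
$\left(Z{\left(B{\left(0 \right)} \right)} + 20576\right) + 21272 = \left(\left(-2 + \sqrt{-91 + 2 \left(-6 - 0\right)}\right) + 20576\right) + 21272 = \left(\left(-2 + \sqrt{-91 + 2 \left(-6 + 0\right)}\right) + 20576\right) + 21272 = \left(\left(-2 + \sqrt{-91 + 2 \left(-6\right)}\right) + 20576\right) + 21272 = \left(\left(-2 + \sqrt{-91 - 12}\right) + 20576\right) + 21272 = \left(\left(-2 + \sqrt{-103}\right) + 20576\right) + 21272 = \left(\left(-2 + i \sqrt{103}\right) + 20576\right) + 21272 = \left(20574 + i \sqrt{103}\right) + 21272 = 41846 + i \sqrt{103}$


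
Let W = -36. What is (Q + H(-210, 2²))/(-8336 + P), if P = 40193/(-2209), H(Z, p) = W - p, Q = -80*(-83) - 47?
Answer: -14475577/18454417 ≈ -0.78440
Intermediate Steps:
Q = 6593 (Q = 6640 - 47 = 6593)
H(Z, p) = -36 - p
P = -40193/2209 (P = 40193*(-1/2209) = -40193/2209 ≈ -18.195)
(Q + H(-210, 2²))/(-8336 + P) = (6593 + (-36 - 1*2²))/(-8336 - 40193/2209) = (6593 + (-36 - 1*4))/(-18454417/2209) = (6593 + (-36 - 4))*(-2209/18454417) = (6593 - 40)*(-2209/18454417) = 6553*(-2209/18454417) = -14475577/18454417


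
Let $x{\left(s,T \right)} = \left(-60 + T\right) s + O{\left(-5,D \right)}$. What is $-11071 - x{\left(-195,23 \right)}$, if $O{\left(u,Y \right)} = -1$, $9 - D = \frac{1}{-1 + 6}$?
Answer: $-18285$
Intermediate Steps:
$D = \frac{44}{5}$ ($D = 9 - \frac{1}{-1 + 6} = 9 - \frac{1}{5} = \frac{44}{5} \approx 8.8$)
$x{\left(s,T \right)} = -1 + s \left(-60 + T\right)$ ($x{\left(s,T \right)} = \left(-60 + T\right) s - 1 = s \left(-60 + T\right) - 1 = -1 + s \left(-60 + T\right)$)
$-11071 - x{\left(-195,23 \right)} = -11071 - \left(-1 - -11700 + 23 \left(-195\right)\right) = -11071 - \left(-1 + 11700 - 4485\right) = -11071 - 7214 = -18285$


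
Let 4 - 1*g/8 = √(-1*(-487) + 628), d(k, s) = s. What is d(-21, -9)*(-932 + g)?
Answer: 8100 + 72*√1115 ≈ 10504.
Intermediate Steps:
g = 32 - 8*√1115 (g = 32 - 8*√(-1*(-487) + 628) = 32 - 8*√(487 + 628) = 32 - 8*√1115 ≈ -235.13)
d(-21, -9)*(-932 + g) = -9*(-932 + (32 - 8*√1115)) = -9*(-900 - 8*√1115) = 8100 + 72*√1115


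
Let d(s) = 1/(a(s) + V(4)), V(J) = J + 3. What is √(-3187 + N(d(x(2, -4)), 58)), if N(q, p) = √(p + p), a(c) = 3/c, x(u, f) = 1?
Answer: √(-3187 + 2*√29) ≈ 56.358*I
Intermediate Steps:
V(J) = 3 + J
d(s) = 1/(7 + 3/s) (d(s) = 1/(3/s + (3 + 4)) = 1/(3/s + 7) = 1/(7 + 3/s))
N(q, p) = √2*√p (N(q, p) = √(2*p) = √2*√p)
√(-3187 + N(d(x(2, -4)), 58)) = √(-3187 + √2*√58) = √(-3187 + 2*√29)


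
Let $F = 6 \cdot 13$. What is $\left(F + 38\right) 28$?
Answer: $3248$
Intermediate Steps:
$F = 78$
$\left(F + 38\right) 28 = \left(78 + 38\right) 28 = 116 \cdot 28 = 3248$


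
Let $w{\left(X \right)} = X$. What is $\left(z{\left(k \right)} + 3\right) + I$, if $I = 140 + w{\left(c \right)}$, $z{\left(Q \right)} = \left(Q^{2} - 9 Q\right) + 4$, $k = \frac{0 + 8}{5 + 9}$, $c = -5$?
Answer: $\frac{6722}{49} \approx 137.18$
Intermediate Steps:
$k = \frac{4}{7}$ ($k = \frac{8}{14} = 8 \cdot \frac{1}{14} = \frac{4}{7} \approx 0.57143$)
$z{\left(Q \right)} = 4 + Q^{2} - 9 Q$
$I = 135$ ($I = 140 - 5 = 135$)
$\left(z{\left(k \right)} + 3\right) + I = \left(\left(4 + \left(\frac{4}{7}\right)^{2} - \frac{36}{7}\right) + 3\right) + 135 = \left(\left(4 + \frac{16}{49} - \frac{36}{7}\right) + 3\right) + 135 = \left(- \frac{40}{49} + 3\right) + 135 = \frac{107}{49} + 135 = \frac{6722}{49}$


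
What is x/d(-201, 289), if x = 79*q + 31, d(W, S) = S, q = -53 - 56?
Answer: -8580/289 ≈ -29.689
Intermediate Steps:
q = -109
x = -8580 (x = 79*(-109) + 31 = -8611 + 31 = -8580)
x/d(-201, 289) = -8580/289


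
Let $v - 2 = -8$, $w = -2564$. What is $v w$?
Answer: $15384$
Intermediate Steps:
$v = -6$ ($v = 2 - 8 = -6$)
$v w = \left(-6\right) \left(-2564\right) = 15384$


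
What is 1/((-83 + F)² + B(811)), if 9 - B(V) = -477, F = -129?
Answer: 1/45430 ≈ 2.2012e-5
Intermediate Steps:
B(V) = 486 (B(V) = 9 - 1*(-477) = 9 + 477 = 486)
1/((-83 + F)² + B(811)) = 1/((-83 - 129)² + 486) = 1/((-212)² + 486) = 1/(44944 + 486) = 1/45430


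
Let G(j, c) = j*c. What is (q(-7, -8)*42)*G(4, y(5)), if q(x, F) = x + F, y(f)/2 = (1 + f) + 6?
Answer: -60480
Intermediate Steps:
y(f) = 14 + 2*f (y(f) = 2*((1 + f) + 6) = 2*(7 + f) = 14 + 2*f)
G(j, c) = c*j
q(x, F) = F + x
(q(-7, -8)*42)*G(4, y(5)) = ((-8 - 7)*42)*((14 + 2*5)*4) = (-15*42)*((14 + 10)*4) = -15120*4 = -630*96 = -60480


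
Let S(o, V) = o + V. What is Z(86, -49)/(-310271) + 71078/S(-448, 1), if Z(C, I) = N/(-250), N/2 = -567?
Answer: -2756680520699/17336392125 ≈ -159.01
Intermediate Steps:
N = -1134 (N = 2*(-567) = -1134)
S(o, V) = V + o
Z(C, I) = 567/125 (Z(C, I) = -1134/(-250) = -1134*(-1/250) = 567/125)
Z(86, -49)/(-310271) + 71078/S(-448, 1) = (567/125)/(-310271) + 71078/(1 - 448) = (567/125)*(-1/310271) + 71078/(-447) = -567/38783875 + 71078*(-1/447) = -567/38783875 - 71078/447 = -2756680520699/17336392125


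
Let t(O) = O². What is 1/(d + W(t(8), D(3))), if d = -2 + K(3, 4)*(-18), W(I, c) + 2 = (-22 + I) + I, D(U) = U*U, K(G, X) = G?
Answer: 1/48 ≈ 0.020833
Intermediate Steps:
D(U) = U²
W(I, c) = -24 + 2*I (W(I, c) = -2 + ((-22 + I) + I) = -2 + (-22 + 2*I) = -24 + 2*I)
d = -56 (d = -2 + 3*(-18) = -2 - 54 = -56)
1/(d + W(t(8), D(3))) = 1/(-56 + (-24 + 2*8²)) = 1/(-56 + (-24 + 2*64)) = 1/(-56 + (-24 + 128)) = 1/(-56 + 104) = 1/48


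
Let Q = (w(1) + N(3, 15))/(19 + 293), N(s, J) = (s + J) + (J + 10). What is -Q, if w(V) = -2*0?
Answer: -43/312 ≈ -0.13782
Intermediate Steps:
w(V) = 0
N(s, J) = 10 + s + 2*J (N(s, J) = (J + s) + (10 + J) = 10 + s + 2*J)
Q = 43/312 (Q = (0 + (10 + 3 + 2*15))/(19 + 293) = (0 + (10 + 3 + 30))/312 = (0 + 43)*(1/312) = 43*(1/312) = 43/312 ≈ 0.13782)
-Q = -1*43/312 = -43/312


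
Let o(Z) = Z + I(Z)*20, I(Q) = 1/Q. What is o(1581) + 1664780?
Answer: 2634516761/1581 ≈ 1.6664e+6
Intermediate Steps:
o(Z) = Z + 20/Z
o(1581) + 1664780 = (1581 + 20/1581) + 1664780 = 2499581/1581 + 1664780 = 2634516761/1581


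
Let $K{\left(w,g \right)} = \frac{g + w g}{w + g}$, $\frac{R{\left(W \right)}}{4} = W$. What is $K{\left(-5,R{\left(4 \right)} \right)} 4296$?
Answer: $- \frac{274944}{11} \approx -24995.0$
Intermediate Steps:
$R{\left(W \right)} = 4 W$
$K{\left(w,g \right)} = \frac{g + g w}{g + w}$
$K{\left(-5,R{\left(4 \right)} \right)} 4296 = \frac{4 \cdot 4 \left(1 - 5\right)}{4 \cdot 4 - 5} \cdot 4296 = 16 \frac{1}{16 - 5} \left(-4\right) 4296 = 16 \cdot \frac{1}{11} \left(-4\right) 4296 = \left(- \frac{64}{11}\right) 4296 = - \frac{274944}{11}$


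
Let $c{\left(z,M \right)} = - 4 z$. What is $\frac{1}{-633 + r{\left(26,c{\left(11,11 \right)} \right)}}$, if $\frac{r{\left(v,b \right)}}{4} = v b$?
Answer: $- \frac{1}{5209} \approx -0.00019198$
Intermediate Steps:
$r{\left(v,b \right)} = 4 b v$ ($r{\left(v,b \right)} = 4 v b = 4 b v$)
$\frac{1}{-633 + r{\left(26,c{\left(11,11 \right)} \right)}} = \frac{1}{-633 + 4 \left(\left(-4\right) 11\right) 26} = \frac{1}{-633 + 4 \left(-44\right) 26} = \frac{1}{-633 - 4576} = \frac{1}{-5209} = - \frac{1}{5209}$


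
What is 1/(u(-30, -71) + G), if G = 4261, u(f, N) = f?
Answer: 1/4231 ≈ 0.00023635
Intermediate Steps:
1/(u(-30, -71) + G) = 1/(-30 + 4261) = 1/4231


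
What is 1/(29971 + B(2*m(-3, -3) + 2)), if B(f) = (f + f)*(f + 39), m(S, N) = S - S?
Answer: 1/30135 ≈ 3.3184e-5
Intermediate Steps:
m(S, N) = 0
B(f) = 2*f*(39 + f) (B(f) = (2*f)*(39 + f) = 2*f*(39 + f))
1/(29971 + B(2*m(-3, -3) + 2)) = 1/(29971 + 2*(2*0 + 2)*(39 + (2*0 + 2))) = 1/(29971 + 2*(0 + 2)*(39 + (0 + 2))) = 1/(29971 + 2*2*(39 + 2)) = 1/(29971 + 2*2*41) = 1/(29971 + 164) = 1/30135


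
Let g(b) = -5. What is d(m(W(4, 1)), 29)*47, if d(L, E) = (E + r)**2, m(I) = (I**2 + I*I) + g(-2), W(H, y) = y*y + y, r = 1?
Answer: 42300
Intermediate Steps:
W(H, y) = y + y**2 (W(H, y) = y**2 + y = y + y**2)
m(I) = -5 + 2*I**2 (m(I) = (I**2 + I*I) - 5 = (I**2 + I**2) - 5 = 2*I**2 - 5 = -5 + 2*I**2)
d(L, E) = (1 + E)**2 (d(L, E) = (E + 1)**2 = (1 + E)**2)
d(m(W(4, 1)), 29)*47 = (1 + 29)**2*47 = 30**2*47 = 900*47 = 42300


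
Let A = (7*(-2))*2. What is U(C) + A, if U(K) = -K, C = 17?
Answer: -45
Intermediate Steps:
A = -28 (A = -14*2 = -28)
U(C) + A = -1*17 - 28 = -17 - 28 = -45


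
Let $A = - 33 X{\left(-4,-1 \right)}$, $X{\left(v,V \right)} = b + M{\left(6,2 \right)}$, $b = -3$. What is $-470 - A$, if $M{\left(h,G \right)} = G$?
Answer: $-503$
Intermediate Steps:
$X{\left(v,V \right)} = -1$ ($X{\left(v,V \right)} = -3 + 2 = -1$)
$A = 33$ ($A = \left(-33\right) \left(-1\right) = 33$)
$-470 - A = -470 - 33 = -503$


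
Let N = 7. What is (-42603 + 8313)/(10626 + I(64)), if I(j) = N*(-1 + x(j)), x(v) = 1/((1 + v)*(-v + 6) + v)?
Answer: -127078740/39354007 ≈ -3.2291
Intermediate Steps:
x(v) = 1/(v + (1 + v)*(6 - v)) (x(v) = 1/((1 + v)*(6 - v) + v) = 1/(v + (1 + v)*(6 - v)))
I(j) = -7 + 7/(6 - j² + 6*j) (I(j) = 7*(-1 + 1/(6 - j² + 6*j)) = -7 + 7/(6 - j² + 6*j))
(-42603 + 8313)/(10626 + I(64)) = (-42603 + 8313)/(10626 + 7*(-5 + 64² - 6*64)/(6 - 1*64² + 6*64)) = -34290/(10626 + 7*(-5 + 4096 - 384)/(6 - 1*4096 + 384)) = -34290/(10626 + 7*3707/(6 - 4096 + 384)) = -34290/(10626 + 7*3707/(-3706)) = -34290/(10626 + 7*(-1/3706)*3707) = -34290/(10626 - 25949/3706) = -34290/39354007/3706 = -34290*3706/39354007 = -127078740/39354007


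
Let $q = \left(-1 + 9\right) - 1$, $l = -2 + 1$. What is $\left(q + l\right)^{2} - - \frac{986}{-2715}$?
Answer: $\frac{96754}{2715} \approx 35.637$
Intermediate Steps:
$l = -1$
$q = 7$ ($q = 8 - 1 = 7$)
$\left(q + l\right)^{2} - - \frac{986}{-2715} = \left(7 - 1\right)^{2} - - \frac{986}{-2715} = 6^{2} - \left(-986\right) \left(- \frac{1}{2715}\right) = 36 - \frac{986}{2715} = \frac{96754}{2715}$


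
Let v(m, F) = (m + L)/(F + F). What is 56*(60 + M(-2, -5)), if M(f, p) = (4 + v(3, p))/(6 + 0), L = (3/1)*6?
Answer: 50666/15 ≈ 3377.7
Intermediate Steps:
L = 18 (L = (3*1)*6 = 3*6 = 18)
v(m, F) = (18 + m)/(2*F) (v(m, F) = (m + 18)/(F + F) = (18 + m)/((2*F)) = (18 + m)*(1/(2*F)) = (18 + m)/(2*F))
M(f, p) = ⅔ + 7/(4*p) (M(f, p) = (4 + (18 + 3)/(2*p))/(6 + 0) = (4 + (½)*21/p)/6 = (4 + 21/(2*p))*(⅙) = ⅔ + 7/(4*p))
56*(60 + M(-2, -5)) = 56*(60 + (1/12)*(21 + 8*(-5))/(-5)) = 56*(60 + (1/12)*(-⅕)*(21 - 40)) = 56*(60 + (1/12)*(-⅕)*(-19)) = 56*(60 + 19/60) = 56*(3619/60) = 50666/15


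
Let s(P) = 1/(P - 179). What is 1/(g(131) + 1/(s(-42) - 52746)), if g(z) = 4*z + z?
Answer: 11656867/7635247664 ≈ 0.0015267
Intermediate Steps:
s(P) = 1/(-179 + P)
g(z) = 5*z
1/(g(131) + 1/(s(-42) - 52746)) = 1/(5*131 + 1/(1/(-179 - 42) - 52746)) = 1/(655 + 1/(1/(-221) - 52746)) = 1/(655 + 1/(-1/221 - 52746)) = 1/(655 + 1/(-11656867/221)) = 1/(655 - 221/11656867) = 1/(7635247664/11656867) = 11656867/7635247664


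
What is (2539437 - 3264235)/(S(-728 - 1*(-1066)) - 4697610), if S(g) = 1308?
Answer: 362399/2348151 ≈ 0.15433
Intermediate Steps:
(2539437 - 3264235)/(S(-728 - 1*(-1066)) - 4697610) = (2539437 - 3264235)/(1308 - 4697610) = -724798/(-4696302) = -724798*(-1/4696302) = 362399/2348151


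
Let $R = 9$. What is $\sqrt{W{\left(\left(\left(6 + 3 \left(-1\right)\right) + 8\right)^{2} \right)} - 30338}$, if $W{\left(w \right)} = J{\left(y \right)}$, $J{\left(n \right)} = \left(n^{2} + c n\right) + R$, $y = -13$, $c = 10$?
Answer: $i \sqrt{30290} \approx 174.04 i$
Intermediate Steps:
$J{\left(n \right)} = 9 + n^{2} + 10 n$ ($J{\left(n \right)} = \left(n^{2} + 10 n\right) + 9 = 9 + n^{2} + 10 n$)
$W{\left(w \right)} = 48$ ($W{\left(w \right)} = 9 + \left(-13\right)^{2} + 10 \left(-13\right) = 9 + 169 - 130 = 48$)
$\sqrt{W{\left(\left(\left(6 + 3 \left(-1\right)\right) + 8\right)^{2} \right)} - 30338} = \sqrt{48 - 30338} = \sqrt{-30290} = i \sqrt{30290}$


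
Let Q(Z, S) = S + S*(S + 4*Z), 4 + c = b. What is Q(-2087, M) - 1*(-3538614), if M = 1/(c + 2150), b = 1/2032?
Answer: 67288330903892606438/19015469012929 ≈ 3.5386e+6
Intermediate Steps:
b = 1/2032 ≈ 0.00049213
c = -8127/2032 (c = -4 + 1/2032 = -8127/2032 ≈ -3.9995)
M = 2032/4360673 (M = 1/(-8127/2032 + 2150) = 1/(4360673/2032) = 2032/4360673 ≈ 0.00046598)
Q(-2087, M) - 1*(-3538614) = 2032*(1 + 2032/4360673 + 4*(-2087))/4360673 - 1*(-3538614) = 2032*(1 + 2032/4360673 - 8348)/4360673 + 3538614 = (2032/4360673)*(-36398535499/4360673) + 3538614 = -73961824133968/19015469012929 + 3538614 = 67288330903892606438/19015469012929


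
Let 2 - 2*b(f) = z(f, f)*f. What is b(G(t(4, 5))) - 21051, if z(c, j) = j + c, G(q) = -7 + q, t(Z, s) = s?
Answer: -21054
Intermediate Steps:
z(c, j) = c + j
b(f) = 1 - f**2 (b(f) = 1 - (f + f)*f/2 = 1 - 2*f*f/2 = 1 - f**2)
b(G(t(4, 5))) - 21051 = (1 - (-7 + 5)**2) - 21051 = (1 - 1*(-2)**2) - 21051 = (1 - 1*4) - 21051 = (1 - 4) - 21051 = -3 - 21051 = -21054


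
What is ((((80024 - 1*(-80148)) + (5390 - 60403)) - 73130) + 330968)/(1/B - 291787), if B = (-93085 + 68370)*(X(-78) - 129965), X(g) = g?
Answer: -1166676984396765/937807136825314 ≈ -1.2440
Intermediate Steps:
B = 3214012745 (B = (-93085 + 68370)*(-78 - 129965) = -24715*(-130043) = 3214012745)
((((80024 - 1*(-80148)) + (5390 - 60403)) - 73130) + 330968)/(1/B - 291787) = ((((80024 - 1*(-80148)) + (5390 - 60403)) - 73130) + 330968)/(1/3214012745 - 291787) = ((((80024 + 80148) - 55013) - 73130) + 330968)/(1/3214012745 - 291787) = (((160172 - 55013) - 73130) + 330968)/(-937807136825314/3214012745) = ((105159 - 73130) + 330968)*(-3214012745/937807136825314) = (32029 + 330968)*(-3214012745/937807136825314) = 362997*(-3214012745/937807136825314) = -1166676984396765/937807136825314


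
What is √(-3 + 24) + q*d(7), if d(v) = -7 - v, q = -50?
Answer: 700 + √21 ≈ 704.58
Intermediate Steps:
√(-3 + 24) + q*d(7) = √(-3 + 24) - 50*(-7 - 1*7) = √21 - 50*(-7 - 7) = √21 - 50*(-14) = √21 + 700 = 700 + √21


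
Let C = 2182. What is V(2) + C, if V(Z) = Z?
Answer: 2184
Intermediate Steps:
V(2) + C = 2 + 2182 = 2184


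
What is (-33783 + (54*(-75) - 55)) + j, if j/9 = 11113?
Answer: 62129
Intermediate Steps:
j = 100017 (j = 9*11113 = 100017)
(-33783 + (54*(-75) - 55)) + j = (-33783 + (54*(-75) - 55)) + 100017 = (-33783 + (-4050 - 55)) + 100017 = (-33783 - 4105) + 100017 = -37888 + 100017 = 62129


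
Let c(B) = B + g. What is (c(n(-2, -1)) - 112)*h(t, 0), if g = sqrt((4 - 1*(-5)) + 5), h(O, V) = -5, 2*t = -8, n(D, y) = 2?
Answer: 550 - 5*sqrt(14) ≈ 531.29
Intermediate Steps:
t = -4 (t = (1/2)*(-8) = -4)
g = sqrt(14) (g = sqrt((4 + 5) + 5) = sqrt(9 + 5) = sqrt(14) ≈ 3.7417)
c(B) = B + sqrt(14)
(c(n(-2, -1)) - 112)*h(t, 0) = ((2 + sqrt(14)) - 112)*(-5) = (-110 + sqrt(14))*(-5) = 550 - 5*sqrt(14)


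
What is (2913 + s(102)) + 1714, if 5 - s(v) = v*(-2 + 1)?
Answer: 4734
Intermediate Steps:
s(v) = 5 + v (s(v) = 5 - v*(-2 + 1) = 5 - v*(-1) = 5 - (-1)*v = 5 + v)
(2913 + s(102)) + 1714 = (2913 + (5 + 102)) + 1714 = (2913 + 107) + 1714 = 3020 + 1714 = 4734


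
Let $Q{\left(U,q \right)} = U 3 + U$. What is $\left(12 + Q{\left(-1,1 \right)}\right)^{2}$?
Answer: $64$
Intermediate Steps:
$Q{\left(U,q \right)} = 4 U$ ($Q{\left(U,q \right)} = 3 U + U = 4 U$)
$\left(12 + Q{\left(-1,1 \right)}\right)^{2} = \left(12 + 4 \left(-1\right)\right)^{2} = \left(12 - 4\right)^{2} = 8^{2} = 64$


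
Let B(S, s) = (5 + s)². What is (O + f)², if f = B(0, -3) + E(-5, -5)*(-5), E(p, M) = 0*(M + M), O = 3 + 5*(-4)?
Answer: 169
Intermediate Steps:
O = -17 (O = 3 - 20 = -17)
E(p, M) = 0 (E(p, M) = 0*(2*M) = 0)
f = 4 (f = (5 - 3)² + 0*(-5) = 2² + 0 = 4 + 0 = 4)
(O + f)² = (-17 + 4)² = (-13)² = 169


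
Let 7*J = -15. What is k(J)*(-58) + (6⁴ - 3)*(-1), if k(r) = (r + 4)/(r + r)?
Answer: -19018/15 ≈ -1267.9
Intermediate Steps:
J = -15/7 (J = (⅐)*(-15) = -15/7 ≈ -2.1429)
k(r) = (4 + r)/(2*r) (k(r) = (4 + r)/((2*r)) = (4 + r)*(1/(2*r)) = (4 + r)/(2*r))
k(J)*(-58) + (6⁴ - 3)*(-1) = ((4 - 15/7)/(2*(-15/7)))*(-58) + (6⁴ - 3)*(-1) = ((½)*(-7/15)*(13/7))*(-58) + (1296 - 3)*(-1) = -13/30*(-58) + 1293*(-1) = 377/15 - 1293 = -19018/15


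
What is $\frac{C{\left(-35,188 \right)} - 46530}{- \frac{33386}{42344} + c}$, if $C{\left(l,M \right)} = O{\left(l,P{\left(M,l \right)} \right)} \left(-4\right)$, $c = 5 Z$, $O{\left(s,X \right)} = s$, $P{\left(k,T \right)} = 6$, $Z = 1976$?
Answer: $- \frac{982169080}{209162667} \approx -4.6957$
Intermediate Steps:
$c = 9880$ ($c = 5 \cdot 1976 = 9880$)
$C{\left(l,M \right)} = - 4 l$ ($C{\left(l,M \right)} = l \left(-4\right) = - 4 l$)
$\frac{C{\left(-35,188 \right)} - 46530}{- \frac{33386}{42344} + c} = \frac{\left(-4\right) \left(-35\right) - 46530}{- \frac{33386}{42344} + 9880} = \frac{140 - 46530}{\left(-33386\right) \frac{1}{42344} + 9880} = - \frac{46390}{- \frac{16693}{21172} + 9880} = - \frac{46390}{\frac{209162667}{21172}} = \left(-46390\right) \frac{21172}{209162667} = - \frac{982169080}{209162667}$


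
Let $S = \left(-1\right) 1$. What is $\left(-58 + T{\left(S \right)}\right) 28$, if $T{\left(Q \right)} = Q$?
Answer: $-1652$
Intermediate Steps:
$S = -1$
$\left(-58 + T{\left(S \right)}\right) 28 = \left(-58 - 1\right) 28 = \left(-59\right) 28 = -1652$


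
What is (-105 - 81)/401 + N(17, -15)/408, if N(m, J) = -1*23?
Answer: -85111/163608 ≈ -0.52021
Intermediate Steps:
N(m, J) = -23
(-105 - 81)/401 + N(17, -15)/408 = (-105 - 81)/401 - 23/408 = -186*1/401 - 23*1/408 = -186/401 - 23/408 = -85111/163608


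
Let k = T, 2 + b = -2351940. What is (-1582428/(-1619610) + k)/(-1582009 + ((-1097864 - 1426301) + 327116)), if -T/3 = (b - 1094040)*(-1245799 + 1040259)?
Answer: 286787233817090831/510050010615 ≈ 5.6227e+5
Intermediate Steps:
b = -2351942 (b = -2 - 2351940 = -2351942)
T = -2124861420840 (T = -3*(-2351942 - 1094040)*(-1245799 + 1040259) = -(-10337946)*(-205540) = -3*708287140280 = -2124861420840)
k = -2124861420840
(-1582428/(-1619610) + k)/(-1582009 + ((-1097864 - 1426301) + 327116)) = (-1582428/(-1619610) - 2124861420840)/(-1582009 + ((-1097864 - 1426301) + 327116)) = (-1582428*(-1/1619610) - 2124861420840)/(-1582009 + (-2524165 + 327116)) = (263738/269935 - 2124861420840)/(-1582009 - 2197049) = -573574467634181662/269935/(-3779058) = -573574467634181662/269935*(-1/3779058) = 286787233817090831/510050010615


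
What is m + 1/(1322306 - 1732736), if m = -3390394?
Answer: -1391519409421/410430 ≈ -3.3904e+6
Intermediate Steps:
m + 1/(1322306 - 1732736) = -3390394 + 1/(1322306 - 1732736) = -3390394 + 1/(-410430) = -3390394 - 1/410430 = -1391519409421/410430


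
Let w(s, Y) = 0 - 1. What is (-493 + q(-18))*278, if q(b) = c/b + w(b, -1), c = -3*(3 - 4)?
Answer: -412135/3 ≈ -1.3738e+5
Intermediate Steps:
w(s, Y) = -1
c = 3 (c = -3*(-1) = 3)
q(b) = -1 + 3/b (q(b) = 3/b - 1 = -1 + 3/b)
(-493 + q(-18))*278 = (-493 + (3 - 1*(-18))/(-18))*278 = (-493 - (3 + 18)/18)*278 = (-493 - 1/18*21)*278 = (-493 - 7/6)*278 = -2965/6*278 = -412135/3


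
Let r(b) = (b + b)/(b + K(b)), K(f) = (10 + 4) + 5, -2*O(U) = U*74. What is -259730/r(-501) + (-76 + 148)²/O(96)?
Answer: -2316039464/18537 ≈ -1.2494e+5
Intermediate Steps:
O(U) = -37*U (O(U) = -U*74/2 = -37*U)
K(f) = 19 (K(f) = 14 + 5 = 19)
r(b) = 2*b/(19 + b) (r(b) = (b + b)/(b + 19) = (2*b)/(19 + b) = 2*b/(19 + b))
-259730/r(-501) + (-76 + 148)²/O(96) = -259730/(2*(-501)/(19 - 501)) + (-76 + 148)²/((-37*96)) = -259730/(2*(-501)/(-482)) + 72²/(-3552) = -259730/(2*(-501)*(-1/482)) + 5184*(-1/3552) = -259730/501/241 - 54/37 = -259730*241/501 - 54/37 = -62594930/501 - 54/37 = -2316039464/18537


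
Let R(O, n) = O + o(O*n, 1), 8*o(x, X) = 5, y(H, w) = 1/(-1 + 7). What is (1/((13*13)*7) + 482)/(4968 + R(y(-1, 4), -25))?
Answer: 33624/346619 ≈ 0.097006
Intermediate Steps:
y(H, w) = ⅙ (y(H, w) = 1/6 = ⅙)
o(x, X) = 5/8 (o(x, X) = (⅛)*5 = 5/8)
R(O, n) = 5/8 + O (R(O, n) = O + 5/8 = 5/8 + O)
(1/((13*13)*7) + 482)/(4968 + R(y(-1, 4), -25)) = (1/((13*13)*7) + 482)/(4968 + (5/8 + ⅙)) = (1/(169*7) + 482)/(4968 + 19/24) = (1/1183 + 482)/(119251/24) = (1/1183 + 482)*(24/119251) = (570207/1183)*(24/119251) = 33624/346619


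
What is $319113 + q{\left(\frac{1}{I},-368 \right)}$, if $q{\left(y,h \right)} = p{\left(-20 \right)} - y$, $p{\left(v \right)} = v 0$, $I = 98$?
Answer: $\frac{31273073}{98} \approx 3.1911 \cdot 10^{5}$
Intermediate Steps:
$p{\left(v \right)} = 0$
$q{\left(y,h \right)} = - y$ ($q{\left(y,h \right)} = 0 - y = - y$)
$319113 + q{\left(\frac{1}{I},-368 \right)} = 319113 - \frac{1}{98} = \frac{31273073}{98}$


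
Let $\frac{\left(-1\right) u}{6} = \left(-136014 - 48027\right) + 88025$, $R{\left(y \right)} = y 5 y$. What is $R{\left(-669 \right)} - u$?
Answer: $1661709$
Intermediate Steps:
$R{\left(y \right)} = 5 y^{2}$ ($R{\left(y \right)} = 5 y y = 5 y^{2}$)
$u = 576096$ ($u = - 6 \left(\left(-136014 - 48027\right) + 88025\right) = - 6 \left(-184041 + 88025\right) = \left(-6\right) \left(-96016\right) = 576096$)
$R{\left(-669 \right)} - u = 5 \left(-669\right)^{2} - 576096 = 5 \cdot 447561 - 576096 = 2237805 - 576096 = 1661709$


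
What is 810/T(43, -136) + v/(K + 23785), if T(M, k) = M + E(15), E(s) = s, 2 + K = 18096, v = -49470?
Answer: 15526365/1214491 ≈ 12.784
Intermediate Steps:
K = 18094 (K = -2 + 18096 = 18094)
T(M, k) = 15 + M (T(M, k) = M + 15 = 15 + M)
810/T(43, -136) + v/(K + 23785) = 810/(15 + 43) - 49470/(18094 + 23785) = 810/58 - 49470/41879 = 810*(1/58) - 49470*1/41879 = 405/29 - 49470/41879 = 15526365/1214491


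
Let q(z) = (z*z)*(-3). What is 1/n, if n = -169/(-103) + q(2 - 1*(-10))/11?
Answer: -1133/42637 ≈ -0.026573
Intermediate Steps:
q(z) = -3*z² (q(z) = z²*(-3) = -3*z²)
n = -42637/1133 (n = -169/(-103) - 3*(2 - 1*(-10))²/11 = -169*(-1/103) - 3*(2 + 10)²*(1/11) = 169/103 - 3*12²*(1/11) = 169/103 - 3*144*(1/11) = 169/103 - 432*1/11 = 169/103 - 432/11 = -42637/1133 ≈ -37.632)
1/n = 1/(-42637/1133) = -1133/42637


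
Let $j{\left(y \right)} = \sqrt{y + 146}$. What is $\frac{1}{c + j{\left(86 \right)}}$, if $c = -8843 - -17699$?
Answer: $\frac{1107}{9803563} - \frac{\sqrt{58}}{39214252} \approx 0.00011272$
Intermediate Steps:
$c = 8856$ ($c = -8843 + 17699 = 8856$)
$j{\left(y \right)} = \sqrt{146 + y}$
$\frac{1}{c + j{\left(86 \right)}} = \frac{1}{8856 + \sqrt{146 + 86}} = \frac{1}{8856 + \sqrt{232}} = \frac{1}{8856 + 2 \sqrt{58}}$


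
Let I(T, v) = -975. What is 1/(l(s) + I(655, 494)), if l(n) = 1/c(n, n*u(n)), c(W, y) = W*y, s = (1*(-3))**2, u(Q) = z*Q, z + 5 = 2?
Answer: -2187/2132326 ≈ -0.0010256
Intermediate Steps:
z = -3 (z = -5 + 2 = -3)
u(Q) = -3*Q
s = 9 (s = (-3)**2 = 9)
l(n) = -1/(3*n**3) (l(n) = 1/(n*(n*(-3*n))) = 1/(n*(-3*n**2)) = 1/(-3*n**3) = -1/(3*n**3))
1/(l(s) + I(655, 494)) = 1/(-1/3/9**3 - 975) = 1/(-1/3*1/729 - 975) = 1/(-1/2187 - 975) = 1/(-2132326/2187) = -2187/2132326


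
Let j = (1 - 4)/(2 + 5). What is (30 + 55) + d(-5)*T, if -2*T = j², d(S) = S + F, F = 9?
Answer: 4147/49 ≈ 84.633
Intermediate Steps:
j = -3/7 ≈ -0.42857
d(S) = 9 + S (d(S) = S + 9 = 9 + S)
T = -9/98 (T = -(-3/7)²/2 = -½*9/49 = -9/98 ≈ -0.091837)
(30 + 55) + d(-5)*T = (30 + 55) + (9 - 5)*(-9/98) = 85 + 4*(-9/98) = 85 - 18/49 = 4147/49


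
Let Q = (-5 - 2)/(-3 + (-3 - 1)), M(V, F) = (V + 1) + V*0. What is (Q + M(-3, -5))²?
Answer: 1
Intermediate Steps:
M(V, F) = 1 + V (M(V, F) = (1 + V) + 0 = 1 + V)
Q = 1 (Q = -7/(-3 - 4) = -7/(-7) = -7*(-⅐) = 1)
(Q + M(-3, -5))² = (1 + (1 - 3))² = (1 - 2)² = (-1)² = 1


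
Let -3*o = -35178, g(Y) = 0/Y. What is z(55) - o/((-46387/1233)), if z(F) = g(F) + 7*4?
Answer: 1432454/4217 ≈ 339.69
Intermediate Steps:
g(Y) = 0
o = 11726 (o = -1/3*(-35178) = 11726)
z(F) = 28 (z(F) = 0 + 7*4 = 0 + 28 = 28)
z(55) - o/((-46387/1233)) = 28 - 11726/((-46387/1233)) = 28 - 11726/((-46387*1/1233)) = 28 - 11726/(-46387/1233) = 28 - 11726*(-1233)/46387 = 28 - 1*(-1314378/4217) = 28 + 1314378/4217 = 1432454/4217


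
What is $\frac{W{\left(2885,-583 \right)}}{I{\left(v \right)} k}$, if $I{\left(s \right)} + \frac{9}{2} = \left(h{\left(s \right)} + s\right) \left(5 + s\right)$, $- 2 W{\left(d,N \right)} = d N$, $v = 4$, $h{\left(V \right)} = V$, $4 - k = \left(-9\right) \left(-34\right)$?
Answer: $- \frac{336391}{8154} \approx -41.255$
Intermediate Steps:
$k = -302$ ($k = 4 - \left(-9\right) \left(-34\right) = 4 - 306 = -302$)
$W{\left(d,N \right)} = - \frac{N d}{2}$ ($W{\left(d,N \right)} = - \frac{d N}{2} = - \frac{N d}{2}$)
$I{\left(s \right)} = - \frac{9}{2} + 2 s \left(5 + s\right)$ ($I{\left(s \right)} = - \frac{9}{2} + \left(s + s\right) \left(5 + s\right) = - \frac{9}{2} + 2 s \left(5 + s\right)$)
$\frac{W{\left(2885,-583 \right)}}{I{\left(v \right)} k} = \frac{\left(- \frac{1}{2}\right) \left(-583\right) 2885}{\left(- \frac{9}{2} + 2 \cdot 4^{2} + 10 \cdot 4\right) \left(-302\right)} = \frac{1681955}{2 \left(- \frac{9}{2} + 2 \cdot 16 + 40\right) \left(-302\right)} = \frac{1681955}{2 \left(- \frac{9}{2} + 32 + 40\right) \left(-302\right)} = \frac{1681955}{2 \cdot \frac{135}{2} \left(-302\right)} = \frac{1681955}{2 \left(-20385\right)} = \frac{1681955}{2} \left(- \frac{1}{20385}\right) = - \frac{336391}{8154}$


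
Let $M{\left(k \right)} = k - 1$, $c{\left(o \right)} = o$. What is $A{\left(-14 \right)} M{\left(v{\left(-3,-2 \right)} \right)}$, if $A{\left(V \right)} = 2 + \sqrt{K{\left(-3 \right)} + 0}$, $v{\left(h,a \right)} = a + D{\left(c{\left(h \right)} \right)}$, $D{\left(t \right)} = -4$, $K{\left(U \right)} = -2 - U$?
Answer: $-21$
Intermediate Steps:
$v{\left(h,a \right)} = -4 + a$ ($v{\left(h,a \right)} = a - 4 = -4 + a$)
$M{\left(k \right)} = -1 + k$ ($M{\left(k \right)} = k - 1 = -1 + k$)
$A{\left(V \right)} = 3$ ($A{\left(V \right)} = 2 + \sqrt{\left(-2 - -3\right) + 0} = 2 + \sqrt{\left(-2 + 3\right) + 0} = 2 + \sqrt{1 + 0} = 2 + \sqrt{1} = 2 + 1 = 3$)
$A{\left(-14 \right)} M{\left(v{\left(-3,-2 \right)} \right)} = 3 \left(-1 - 6\right) = 3 \left(-7\right) = -21$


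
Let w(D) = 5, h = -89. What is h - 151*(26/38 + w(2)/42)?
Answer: -167813/798 ≈ -210.29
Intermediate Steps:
h - 151*(26/38 + w(2)/42) = -89 - 151*(26/38 + 5/42) = -89 - 151*(26*(1/38) + 5*(1/42)) = -89 - 151*(13/19 + 5/42) = -89 - 151*641/798 = -89 - 96791/798 = -167813/798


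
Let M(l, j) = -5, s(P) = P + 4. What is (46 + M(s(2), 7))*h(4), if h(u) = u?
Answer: 164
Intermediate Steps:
s(P) = 4 + P
(46 + M(s(2), 7))*h(4) = (46 - 5)*4 = 41*4 = 164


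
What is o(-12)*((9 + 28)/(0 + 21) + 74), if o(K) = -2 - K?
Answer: 15910/21 ≈ 757.62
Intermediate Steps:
o(-12)*((9 + 28)/(0 + 21) + 74) = (-2 - 1*(-12))*((9 + 28)/(0 + 21) + 74) = (-2 + 12)*(37/21 + 74) = 10*(37*(1/21) + 74) = 10*(37/21 + 74) = 10*(1591/21) = 15910/21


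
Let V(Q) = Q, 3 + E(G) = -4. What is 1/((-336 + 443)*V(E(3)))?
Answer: -1/749 ≈ -0.0013351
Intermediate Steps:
E(G) = -7 (E(G) = -3 - 4 = -7)
1/((-336 + 443)*V(E(3))) = 1/((-336 + 443)*(-7)) = 1/(107*(-7)) = 1/(-749) = -1/749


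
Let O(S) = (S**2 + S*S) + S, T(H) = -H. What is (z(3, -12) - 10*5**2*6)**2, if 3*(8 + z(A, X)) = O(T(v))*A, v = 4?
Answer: 2190400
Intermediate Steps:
O(S) = S + 2*S**2 (O(S) = (S**2 + S**2) + S = 2*S**2 + S = S + 2*S**2)
z(A, X) = -8 + 28*A/3 (z(A, X) = -8 + (((-1*4)*(1 + 2*(-1*4)))*A)/3 = -8 + ((-4*(1 + 2*(-4)))*A)/3 = -8 + ((-4*(1 - 8))*A)/3 = -8 + ((-4*(-7))*A)/3 = -8 + (28*A)/3 = -8 + 28*A/3)
(z(3, -12) - 10*5**2*6)**2 = ((-8 + (28/3)*3) - 10*5**2*6)**2 = ((-8 + 28) - 10*25*6)**2 = (20 - 250*6)**2 = (20 - 1500)**2 = (-1480)**2 = 2190400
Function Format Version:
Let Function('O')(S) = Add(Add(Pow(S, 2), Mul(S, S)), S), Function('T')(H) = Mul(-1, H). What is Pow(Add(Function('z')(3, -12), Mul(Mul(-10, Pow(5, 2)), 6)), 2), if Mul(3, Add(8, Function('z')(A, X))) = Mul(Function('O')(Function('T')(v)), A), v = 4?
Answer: 2190400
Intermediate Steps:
Function('O')(S) = Add(S, Mul(2, Pow(S, 2))) (Function('O')(S) = Add(Add(Pow(S, 2), Pow(S, 2)), S) = Add(Mul(2, Pow(S, 2)), S) = Add(S, Mul(2, Pow(S, 2))))
Function('z')(A, X) = Add(-8, Mul(Rational(28, 3), A)) (Function('z')(A, X) = Add(-8, Mul(Rational(1, 3), Mul(Mul(Mul(-1, 4), Add(1, Mul(2, Mul(-1, 4)))), A))) = Add(-8, Mul(Rational(1, 3), Mul(Mul(-4, Add(1, Mul(2, -4))), A))) = Add(-8, Mul(Rational(1, 3), Mul(Mul(-4, Add(1, -8)), A))) = Add(-8, Mul(Rational(1, 3), Mul(Mul(-4, -7), A))) = Add(-8, Mul(Rational(1, 3), Mul(28, A))) = Add(-8, Mul(Rational(28, 3), A)))
Pow(Add(Function('z')(3, -12), Mul(Mul(-10, Pow(5, 2)), 6)), 2) = Pow(Add(Add(-8, Mul(Rational(28, 3), 3)), Mul(Mul(-10, Pow(5, 2)), 6)), 2) = Pow(Add(Add(-8, 28), Mul(Mul(-10, 25), 6)), 2) = Pow(Add(20, Mul(-250, 6)), 2) = Pow(Add(20, -1500), 2) = Pow(-1480, 2) = 2190400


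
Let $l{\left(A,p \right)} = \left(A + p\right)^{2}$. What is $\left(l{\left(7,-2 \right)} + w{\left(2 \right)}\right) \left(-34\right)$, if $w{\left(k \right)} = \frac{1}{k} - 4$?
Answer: $-731$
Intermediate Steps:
$w{\left(k \right)} = -4 + \frac{1}{k}$
$\left(l{\left(7,-2 \right)} + w{\left(2 \right)}\right) \left(-34\right) = \left(\left(7 - 2\right)^{2} - \left(4 - \frac{1}{2}\right)\right) \left(-34\right) = \left(5^{2} + \left(-4 + \frac{1}{2}\right)\right) \left(-34\right) = \left(25 - \frac{7}{2}\right) \left(-34\right) = \frac{43}{2} \left(-34\right) = -731$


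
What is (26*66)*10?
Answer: 17160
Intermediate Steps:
(26*66)*10 = 1716*10 = 17160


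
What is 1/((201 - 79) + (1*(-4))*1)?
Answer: 1/118 ≈ 0.0084746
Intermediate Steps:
1/((201 - 79) + (1*(-4))*1) = 1/(122 - 4*1) = 1/(122 - 4) = 1/118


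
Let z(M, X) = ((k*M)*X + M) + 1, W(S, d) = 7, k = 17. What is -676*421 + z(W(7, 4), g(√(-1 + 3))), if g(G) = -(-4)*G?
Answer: -284588 + 476*√2 ≈ -2.8392e+5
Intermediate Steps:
g(G) = 4*G
z(M, X) = 1 + M + 17*M*X (z(M, X) = ((17*M)*X + M) + 1 = (17*M*X + M) + 1 = (M + 17*M*X) + 1 = 1 + M + 17*M*X)
-676*421 + z(W(7, 4), g(√(-1 + 3))) = -676*421 + (1 + 7 + 17*7*(4*√(-1 + 3))) = -284596 + (1 + 7 + 17*7*(4*√2)) = -284596 + (1 + 7 + 476*√2) = -284596 + (8 + 476*√2) = -284588 + 476*√2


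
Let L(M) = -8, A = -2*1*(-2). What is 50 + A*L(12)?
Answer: 18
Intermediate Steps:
A = 4 (A = -2*(-2) = 4)
50 + A*L(12) = 50 + 4*(-8) = 50 - 32 = 18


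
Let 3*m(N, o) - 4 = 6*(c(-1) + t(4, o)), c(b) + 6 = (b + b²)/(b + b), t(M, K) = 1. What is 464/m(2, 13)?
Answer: -696/13 ≈ -53.538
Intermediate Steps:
c(b) = -6 + (b + b²)/(2*b) (c(b) = -6 + (b + b²)/(b + b) = -6 + (b + b²)/((2*b)) = -6 + (b + b²)*(1/(2*b)) = -6 + (b + b²)/(2*b))
m(N, o) = -26/3 (m(N, o) = 4/3 + (6*((-11/2 + (½)*(-1)) + 1))/3 = 4/3 + (6*((-11/2 - ½) + 1))/3 = 4/3 + (6*(-6 + 1))/3 = 4/3 + (6*(-5))/3 = 4/3 + (⅓)*(-30) = 4/3 - 10 = -26/3)
464/m(2, 13) = 464/(-26/3) = 464*(-3/26) = -696/13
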